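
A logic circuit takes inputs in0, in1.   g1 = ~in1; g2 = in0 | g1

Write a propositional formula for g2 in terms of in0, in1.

in0 | ~in1

g1 = ~in1
g2 = in0 | g1 = in0 | ~in1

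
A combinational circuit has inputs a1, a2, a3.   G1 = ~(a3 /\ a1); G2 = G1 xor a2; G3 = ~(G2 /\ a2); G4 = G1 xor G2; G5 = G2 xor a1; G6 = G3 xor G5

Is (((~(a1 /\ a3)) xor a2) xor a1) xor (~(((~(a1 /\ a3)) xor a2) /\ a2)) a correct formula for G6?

G1 = ~(a3 /\ a1)
G2 = G1 xor a2 = (~(a3 /\ a1)) xor a2
G3 = ~(G2 /\ a2) = ~(((~(a3 /\ a1)) xor a2) /\ a2)
G5 = G2 xor a1 = ((~(a3 /\ a1)) xor a2) xor a1
G6 = G3 xor G5 = (~(((~(a3 /\ a1)) xor a2) /\ a2)) xor (((~(a3 /\ a1)) xor a2) xor a1)
At a1=0, a2=0, a3=0: circuit gives 0, formula gives 0.
At a1=0, a2=1, a3=0: circuit gives 1, formula gives 1.
Agrees on all 8 inputs.

Yes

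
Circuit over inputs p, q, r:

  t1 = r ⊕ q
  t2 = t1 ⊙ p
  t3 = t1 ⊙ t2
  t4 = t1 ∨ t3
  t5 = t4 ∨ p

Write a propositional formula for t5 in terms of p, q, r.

t1 = r ⊕ q
t2 = t1 ⊙ p = (r ⊕ q) ⊙ p
t3 = t1 ⊙ t2 = (r ⊕ q) ⊙ ((r ⊕ q) ⊙ p)
t4 = t1 ∨ t3 = (r ⊕ q) ∨ ((r ⊕ q) ⊙ ((r ⊕ q) ⊙ p))
t5 = t4 ∨ p = ((r ⊕ q) ∨ ((r ⊕ q) ⊙ ((r ⊕ q) ⊙ p))) ∨ p

((r ⊕ q) ∨ ((r ⊕ q) ⊙ ((r ⊕ q) ⊙ p))) ∨ p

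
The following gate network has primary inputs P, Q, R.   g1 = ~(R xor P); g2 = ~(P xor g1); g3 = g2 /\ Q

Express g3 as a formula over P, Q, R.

g1 = ~(R xor P)
g2 = ~(P xor g1) = ~(P xor (~(R xor P)))
g3 = g2 /\ Q = (~(P xor (~(R xor P)))) /\ Q

(~(P xor (~(R xor P)))) /\ Q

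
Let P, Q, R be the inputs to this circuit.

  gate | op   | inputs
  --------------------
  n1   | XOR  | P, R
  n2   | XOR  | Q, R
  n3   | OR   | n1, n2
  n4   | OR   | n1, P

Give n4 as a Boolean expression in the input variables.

(P XOR R) OR P

n1 = P XOR R
n4 = n1 OR P = (P XOR R) OR P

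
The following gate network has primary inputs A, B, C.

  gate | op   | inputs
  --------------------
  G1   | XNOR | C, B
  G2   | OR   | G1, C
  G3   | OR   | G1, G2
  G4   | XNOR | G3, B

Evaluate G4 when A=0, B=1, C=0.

G1 = 0 XNOR 1 = 0
G2 = 0 OR 0 = 0
G3 = 0 OR 0 = 0
G4 = 0 XNOR 1 = 0

0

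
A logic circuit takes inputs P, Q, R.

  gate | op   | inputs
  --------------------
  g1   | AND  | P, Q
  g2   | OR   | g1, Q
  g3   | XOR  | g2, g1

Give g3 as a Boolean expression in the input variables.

((P AND Q) OR Q) XOR (P AND Q)

g1 = P AND Q
g2 = g1 OR Q = (P AND Q) OR Q
g3 = g2 XOR g1 = ((P AND Q) OR Q) XOR (P AND Q)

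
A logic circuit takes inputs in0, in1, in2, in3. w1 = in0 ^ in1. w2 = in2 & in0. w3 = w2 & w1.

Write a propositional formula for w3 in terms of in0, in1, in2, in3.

(in2 & in0) & (in0 ^ in1)

w1 = in0 ^ in1
w2 = in2 & in0
w3 = w2 & w1 = (in2 & in0) & (in0 ^ in1)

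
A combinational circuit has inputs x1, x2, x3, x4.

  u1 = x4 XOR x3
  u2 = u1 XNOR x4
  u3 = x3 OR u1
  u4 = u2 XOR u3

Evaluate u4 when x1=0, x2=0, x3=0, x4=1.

u1 = 1 XOR 0 = 1
u2 = 1 XNOR 1 = 1
u3 = 0 OR 1 = 1
u4 = 1 XOR 1 = 0

0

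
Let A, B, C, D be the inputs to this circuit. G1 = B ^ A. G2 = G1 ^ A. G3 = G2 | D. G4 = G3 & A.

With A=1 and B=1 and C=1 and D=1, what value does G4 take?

1

G1 = 1 ^ 1 = 0
G2 = 0 ^ 1 = 1
G3 = 1 | 1 = 1
G4 = 1 & 1 = 1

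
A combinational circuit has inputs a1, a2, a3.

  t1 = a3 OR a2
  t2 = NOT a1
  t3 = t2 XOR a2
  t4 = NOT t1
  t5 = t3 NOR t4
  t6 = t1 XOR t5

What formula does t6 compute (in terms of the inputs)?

t1 = a3 OR a2
t2 = NOT a1
t3 = t2 XOR a2 = NOT a1 XOR a2
t4 = NOT t1 = NOT (a3 OR a2)
t5 = t3 NOR t4 = (NOT a1 XOR a2) NOR NOT (a3 OR a2)
t6 = t1 XOR t5 = (a3 OR a2) XOR ((NOT a1 XOR a2) NOR NOT (a3 OR a2))

(a3 OR a2) XOR ((NOT a1 XOR a2) NOR NOT (a3 OR a2))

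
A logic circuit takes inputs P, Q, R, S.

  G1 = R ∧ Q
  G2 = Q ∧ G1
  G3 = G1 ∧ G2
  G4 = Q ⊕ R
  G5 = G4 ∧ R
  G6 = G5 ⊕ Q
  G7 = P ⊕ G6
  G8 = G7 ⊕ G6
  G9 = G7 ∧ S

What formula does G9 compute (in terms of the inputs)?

(P ⊕ (((Q ⊕ R) ∧ R) ⊕ Q)) ∧ S

G4 = Q ⊕ R
G5 = G4 ∧ R = (Q ⊕ R) ∧ R
G6 = G5 ⊕ Q = ((Q ⊕ R) ∧ R) ⊕ Q
G7 = P ⊕ G6 = P ⊕ (((Q ⊕ R) ∧ R) ⊕ Q)
G9 = G7 ∧ S = (P ⊕ (((Q ⊕ R) ∧ R) ⊕ Q)) ∧ S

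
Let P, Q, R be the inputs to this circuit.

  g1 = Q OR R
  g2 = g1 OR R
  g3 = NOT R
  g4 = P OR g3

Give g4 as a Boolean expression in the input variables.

P OR NOT R

g3 = NOT R
g4 = P OR g3 = P OR NOT R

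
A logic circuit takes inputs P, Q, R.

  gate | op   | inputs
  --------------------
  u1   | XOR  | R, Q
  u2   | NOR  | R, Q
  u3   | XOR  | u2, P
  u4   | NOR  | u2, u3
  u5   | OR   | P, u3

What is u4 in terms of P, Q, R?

u2 = R NOR Q
u3 = u2 XOR P = (R NOR Q) XOR P
u4 = u2 NOR u3 = (R NOR Q) NOR ((R NOR Q) XOR P)

(R NOR Q) NOR ((R NOR Q) XOR P)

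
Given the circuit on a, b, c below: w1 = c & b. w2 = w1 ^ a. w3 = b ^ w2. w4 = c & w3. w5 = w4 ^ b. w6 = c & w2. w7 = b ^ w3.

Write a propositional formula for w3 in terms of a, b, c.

b ^ ((c & b) ^ a)

w1 = c & b
w2 = w1 ^ a = (c & b) ^ a
w3 = b ^ w2 = b ^ ((c & b) ^ a)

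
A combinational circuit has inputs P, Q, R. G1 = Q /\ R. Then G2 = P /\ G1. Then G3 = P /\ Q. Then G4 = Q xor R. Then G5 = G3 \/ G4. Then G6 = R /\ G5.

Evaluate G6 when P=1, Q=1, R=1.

G3 = 1 /\ 1 = 1
G4 = 1 xor 1 = 0
G5 = 1 \/ 0 = 1
G6 = 1 /\ 1 = 1

1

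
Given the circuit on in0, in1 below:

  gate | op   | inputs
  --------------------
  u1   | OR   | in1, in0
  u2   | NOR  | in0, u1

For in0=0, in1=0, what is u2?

u1 = 0 OR 0 = 0
u2 = 0 NOR 0 = 1

1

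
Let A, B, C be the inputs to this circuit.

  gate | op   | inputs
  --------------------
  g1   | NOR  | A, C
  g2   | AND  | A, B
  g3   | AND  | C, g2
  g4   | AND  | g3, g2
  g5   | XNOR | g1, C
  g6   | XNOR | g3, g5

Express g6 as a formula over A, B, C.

(C AND (A AND B)) XNOR ((A NOR C) XNOR C)

g1 = A NOR C
g2 = A AND B
g3 = C AND g2 = C AND (A AND B)
g5 = g1 XNOR C = (A NOR C) XNOR C
g6 = g3 XNOR g5 = (C AND (A AND B)) XNOR ((A NOR C) XNOR C)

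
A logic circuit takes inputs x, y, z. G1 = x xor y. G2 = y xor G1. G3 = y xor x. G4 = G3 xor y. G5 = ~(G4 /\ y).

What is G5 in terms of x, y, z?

G3 = y xor x
G4 = G3 xor y = (y xor x) xor y
G5 = ~(G4 /\ y) = ~(((y xor x) xor y) /\ y)

~(((y xor x) xor y) /\ y)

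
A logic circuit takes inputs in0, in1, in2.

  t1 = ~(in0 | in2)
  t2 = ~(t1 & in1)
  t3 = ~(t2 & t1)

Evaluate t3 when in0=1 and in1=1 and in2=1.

1

t1 = ~(1 | 1) = 0
t2 = ~(0 & 1) = 1
t3 = ~(1 & 0) = 1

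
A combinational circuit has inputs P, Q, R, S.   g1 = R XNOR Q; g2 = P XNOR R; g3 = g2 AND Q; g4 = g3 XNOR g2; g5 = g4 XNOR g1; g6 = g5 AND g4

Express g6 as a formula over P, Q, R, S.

g1 = R XNOR Q
g2 = P XNOR R
g3 = g2 AND Q = (P XNOR R) AND Q
g4 = g3 XNOR g2 = ((P XNOR R) AND Q) XNOR (P XNOR R)
g5 = g4 XNOR g1 = (((P XNOR R) AND Q) XNOR (P XNOR R)) XNOR (R XNOR Q)
g6 = g5 AND g4 = ((((P XNOR R) AND Q) XNOR (P XNOR R)) XNOR (R XNOR Q)) AND (((P XNOR R) AND Q) XNOR (P XNOR R))

((((P XNOR R) AND Q) XNOR (P XNOR R)) XNOR (R XNOR Q)) AND (((P XNOR R) AND Q) XNOR (P XNOR R))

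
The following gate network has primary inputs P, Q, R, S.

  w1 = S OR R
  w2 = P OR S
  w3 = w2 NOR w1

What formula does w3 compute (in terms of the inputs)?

(P OR S) NOR (S OR R)

w1 = S OR R
w2 = P OR S
w3 = w2 NOR w1 = (P OR S) NOR (S OR R)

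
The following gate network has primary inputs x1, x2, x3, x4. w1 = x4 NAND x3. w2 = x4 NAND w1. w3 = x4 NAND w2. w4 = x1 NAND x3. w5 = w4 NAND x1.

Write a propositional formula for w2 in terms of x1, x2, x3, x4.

w1 = x4 NAND x3
w2 = x4 NAND w1 = x4 NAND (x4 NAND x3)

x4 NAND (x4 NAND x3)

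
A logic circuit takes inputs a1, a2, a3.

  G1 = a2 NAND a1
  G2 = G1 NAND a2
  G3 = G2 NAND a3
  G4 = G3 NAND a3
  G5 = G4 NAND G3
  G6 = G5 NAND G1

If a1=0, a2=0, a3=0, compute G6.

G1 = 0 NAND 0 = 1
G2 = 1 NAND 0 = 1
G3 = 1 NAND 0 = 1
G4 = 1 NAND 0 = 1
G5 = 1 NAND 1 = 0
G6 = 0 NAND 1 = 1

1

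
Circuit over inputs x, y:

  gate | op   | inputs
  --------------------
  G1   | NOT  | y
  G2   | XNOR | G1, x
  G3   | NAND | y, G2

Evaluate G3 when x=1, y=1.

G1 = NOT 1 = 0
G2 = 0 XNOR 1 = 0
G3 = 1 NAND 0 = 1

1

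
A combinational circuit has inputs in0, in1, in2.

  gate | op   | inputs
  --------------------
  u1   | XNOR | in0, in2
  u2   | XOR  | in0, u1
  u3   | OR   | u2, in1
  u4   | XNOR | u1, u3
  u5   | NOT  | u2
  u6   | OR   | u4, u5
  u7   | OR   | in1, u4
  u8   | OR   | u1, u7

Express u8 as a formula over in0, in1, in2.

(in0 XNOR in2) OR (in1 OR ((in0 XNOR in2) XNOR ((in0 XOR (in0 XNOR in2)) OR in1)))

u1 = in0 XNOR in2
u2 = in0 XOR u1 = in0 XOR (in0 XNOR in2)
u3 = u2 OR in1 = (in0 XOR (in0 XNOR in2)) OR in1
u4 = u1 XNOR u3 = (in0 XNOR in2) XNOR ((in0 XOR (in0 XNOR in2)) OR in1)
u7 = in1 OR u4 = in1 OR ((in0 XNOR in2) XNOR ((in0 XOR (in0 XNOR in2)) OR in1))
u8 = u1 OR u7 = (in0 XNOR in2) OR (in1 OR ((in0 XNOR in2) XNOR ((in0 XOR (in0 XNOR in2)) OR in1)))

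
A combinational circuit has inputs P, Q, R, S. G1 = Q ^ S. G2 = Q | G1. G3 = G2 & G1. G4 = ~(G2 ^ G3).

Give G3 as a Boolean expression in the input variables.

(Q | (Q ^ S)) & (Q ^ S)

G1 = Q ^ S
G2 = Q | G1 = Q | (Q ^ S)
G3 = G2 & G1 = (Q | (Q ^ S)) & (Q ^ S)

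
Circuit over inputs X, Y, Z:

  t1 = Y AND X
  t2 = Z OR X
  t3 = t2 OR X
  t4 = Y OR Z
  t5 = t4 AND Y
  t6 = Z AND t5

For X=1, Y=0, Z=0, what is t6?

t4 = 0 OR 0 = 0
t5 = 0 AND 0 = 0
t6 = 0 AND 0 = 0

0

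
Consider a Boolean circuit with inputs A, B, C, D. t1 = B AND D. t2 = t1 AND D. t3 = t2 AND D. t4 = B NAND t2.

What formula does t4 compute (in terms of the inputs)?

B NAND ((B AND D) AND D)

t1 = B AND D
t2 = t1 AND D = (B AND D) AND D
t4 = B NAND t2 = B NAND ((B AND D) AND D)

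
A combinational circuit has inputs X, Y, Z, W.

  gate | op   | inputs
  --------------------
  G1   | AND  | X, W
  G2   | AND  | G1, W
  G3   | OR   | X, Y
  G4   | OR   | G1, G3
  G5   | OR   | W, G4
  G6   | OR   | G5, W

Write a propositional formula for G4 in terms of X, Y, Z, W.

G1 = X AND W
G3 = X OR Y
G4 = G1 OR G3 = (X AND W) OR (X OR Y)

(X AND W) OR (X OR Y)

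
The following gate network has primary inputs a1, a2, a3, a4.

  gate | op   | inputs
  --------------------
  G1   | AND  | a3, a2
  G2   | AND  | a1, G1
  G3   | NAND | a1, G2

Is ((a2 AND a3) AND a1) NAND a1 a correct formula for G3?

Yes

G1 = a3 AND a2
G2 = a1 AND G1 = a1 AND (a3 AND a2)
G3 = a1 NAND G2 = a1 NAND (a1 AND (a3 AND a2))
At a1=1, a2=1, a3=1, a4=0: circuit gives 0, formula gives 0.
At a1=0, a2=0, a3=0, a4=0: circuit gives 1, formula gives 1.
Agrees on all 16 inputs.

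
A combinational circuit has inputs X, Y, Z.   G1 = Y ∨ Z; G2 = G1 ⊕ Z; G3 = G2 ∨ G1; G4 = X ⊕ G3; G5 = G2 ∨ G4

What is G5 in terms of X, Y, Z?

G1 = Y ∨ Z
G2 = G1 ⊕ Z = (Y ∨ Z) ⊕ Z
G3 = G2 ∨ G1 = ((Y ∨ Z) ⊕ Z) ∨ (Y ∨ Z)
G4 = X ⊕ G3 = X ⊕ (((Y ∨ Z) ⊕ Z) ∨ (Y ∨ Z))
G5 = G2 ∨ G4 = ((Y ∨ Z) ⊕ Z) ∨ (X ⊕ (((Y ∨ Z) ⊕ Z) ∨ (Y ∨ Z)))

((Y ∨ Z) ⊕ Z) ∨ (X ⊕ (((Y ∨ Z) ⊕ Z) ∨ (Y ∨ Z)))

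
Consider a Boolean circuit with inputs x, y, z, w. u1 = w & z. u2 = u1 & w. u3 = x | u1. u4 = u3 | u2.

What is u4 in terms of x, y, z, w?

(x | (w & z)) | ((w & z) & w)

u1 = w & z
u2 = u1 & w = (w & z) & w
u3 = x | u1 = x | (w & z)
u4 = u3 | u2 = (x | (w & z)) | ((w & z) & w)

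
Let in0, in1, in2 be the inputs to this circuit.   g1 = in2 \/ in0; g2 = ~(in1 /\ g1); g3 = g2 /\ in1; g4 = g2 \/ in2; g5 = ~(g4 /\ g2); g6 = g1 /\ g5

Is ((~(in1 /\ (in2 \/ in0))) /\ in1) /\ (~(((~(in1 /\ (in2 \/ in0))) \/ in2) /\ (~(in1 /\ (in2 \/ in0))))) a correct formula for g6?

No

g1 = in2 \/ in0
g2 = ~(in1 /\ g1) = ~(in1 /\ (in2 \/ in0))
g4 = g2 \/ in2 = (~(in1 /\ (in2 \/ in0))) \/ in2
g5 = ~(g4 /\ g2) = ~(((~(in1 /\ (in2 \/ in0))) \/ in2) /\ (~(in1 /\ (in2 \/ in0))))
g6 = g1 /\ g5 = (in2 \/ in0) /\ (~(((~(in1 /\ (in2 \/ in0))) \/ in2) /\ (~(in1 /\ (in2 \/ in0)))))
At in0=0, in1=1, in2=1: circuit gives 1, formula gives 0.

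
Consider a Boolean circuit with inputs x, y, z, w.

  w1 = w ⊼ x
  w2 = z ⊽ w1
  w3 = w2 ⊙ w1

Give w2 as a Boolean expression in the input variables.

w1 = w ⊼ x
w2 = z ⊽ w1 = z ⊽ (w ⊼ x)

z ⊽ (w ⊼ x)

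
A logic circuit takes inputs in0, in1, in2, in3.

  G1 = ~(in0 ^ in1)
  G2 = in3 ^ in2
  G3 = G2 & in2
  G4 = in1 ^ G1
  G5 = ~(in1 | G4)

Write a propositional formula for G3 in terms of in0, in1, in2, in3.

G2 = in3 ^ in2
G3 = G2 & in2 = (in3 ^ in2) & in2

(in3 ^ in2) & in2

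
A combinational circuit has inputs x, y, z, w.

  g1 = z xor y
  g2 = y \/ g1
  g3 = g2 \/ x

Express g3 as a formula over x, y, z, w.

g1 = z xor y
g2 = y \/ g1 = y \/ (z xor y)
g3 = g2 \/ x = (y \/ (z xor y)) \/ x

(y \/ (z xor y)) \/ x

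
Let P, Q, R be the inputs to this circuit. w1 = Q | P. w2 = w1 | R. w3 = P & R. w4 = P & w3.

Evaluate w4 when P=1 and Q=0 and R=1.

w3 = 1 & 1 = 1
w4 = 1 & 1 = 1

1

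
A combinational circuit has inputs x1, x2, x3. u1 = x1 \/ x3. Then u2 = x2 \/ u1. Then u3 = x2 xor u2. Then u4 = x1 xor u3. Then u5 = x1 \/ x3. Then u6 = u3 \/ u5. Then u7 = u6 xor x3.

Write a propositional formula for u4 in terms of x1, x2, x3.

x1 xor (x2 xor (x2 \/ (x1 \/ x3)))

u1 = x1 \/ x3
u2 = x2 \/ u1 = x2 \/ (x1 \/ x3)
u3 = x2 xor u2 = x2 xor (x2 \/ (x1 \/ x3))
u4 = x1 xor u3 = x1 xor (x2 xor (x2 \/ (x1 \/ x3)))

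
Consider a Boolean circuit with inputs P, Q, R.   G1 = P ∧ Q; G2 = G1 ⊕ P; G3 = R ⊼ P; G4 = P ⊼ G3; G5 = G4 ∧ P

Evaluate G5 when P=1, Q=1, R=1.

1

G3 = 1 ⊼ 1 = 0
G4 = 1 ⊼ 0 = 1
G5 = 1 ∧ 1 = 1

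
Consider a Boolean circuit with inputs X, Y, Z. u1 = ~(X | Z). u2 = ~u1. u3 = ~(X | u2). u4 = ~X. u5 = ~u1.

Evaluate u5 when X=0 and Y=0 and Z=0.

u1 = ~(0 | 0) = 1
u5 = ~1 = 0

0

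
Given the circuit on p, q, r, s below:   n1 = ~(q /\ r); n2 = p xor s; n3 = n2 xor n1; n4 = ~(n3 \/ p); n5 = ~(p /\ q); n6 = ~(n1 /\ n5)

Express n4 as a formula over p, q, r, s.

n1 = ~(q /\ r)
n2 = p xor s
n3 = n2 xor n1 = (p xor s) xor (~(q /\ r))
n4 = ~(n3 \/ p) = ~(((p xor s) xor (~(q /\ r))) \/ p)

~(((p xor s) xor (~(q /\ r))) \/ p)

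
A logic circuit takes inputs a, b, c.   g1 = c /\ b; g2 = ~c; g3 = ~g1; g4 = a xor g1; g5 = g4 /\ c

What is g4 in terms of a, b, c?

a xor (c /\ b)

g1 = c /\ b
g4 = a xor g1 = a xor (c /\ b)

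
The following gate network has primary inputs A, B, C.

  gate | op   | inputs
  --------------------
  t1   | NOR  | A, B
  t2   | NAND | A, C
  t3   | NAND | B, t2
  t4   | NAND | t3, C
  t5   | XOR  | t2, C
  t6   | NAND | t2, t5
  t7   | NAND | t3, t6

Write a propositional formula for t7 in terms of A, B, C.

t2 = A NAND C
t3 = B NAND t2 = B NAND (A NAND C)
t5 = t2 XOR C = (A NAND C) XOR C
t6 = t2 NAND t5 = (A NAND C) NAND ((A NAND C) XOR C)
t7 = t3 NAND t6 = (B NAND (A NAND C)) NAND ((A NAND C) NAND ((A NAND C) XOR C))

(B NAND (A NAND C)) NAND ((A NAND C) NAND ((A NAND C) XOR C))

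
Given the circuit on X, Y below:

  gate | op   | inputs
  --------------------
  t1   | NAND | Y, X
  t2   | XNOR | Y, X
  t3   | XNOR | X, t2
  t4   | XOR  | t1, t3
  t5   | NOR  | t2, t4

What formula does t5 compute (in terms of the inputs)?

(Y XNOR X) NOR ((Y NAND X) XOR (X XNOR (Y XNOR X)))

t1 = Y NAND X
t2 = Y XNOR X
t3 = X XNOR t2 = X XNOR (Y XNOR X)
t4 = t1 XOR t3 = (Y NAND X) XOR (X XNOR (Y XNOR X))
t5 = t2 NOR t4 = (Y XNOR X) NOR ((Y NAND X) XOR (X XNOR (Y XNOR X)))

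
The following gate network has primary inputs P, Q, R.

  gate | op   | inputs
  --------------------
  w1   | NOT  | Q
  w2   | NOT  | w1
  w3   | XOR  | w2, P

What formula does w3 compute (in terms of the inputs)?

NOT NOT Q XOR P

w1 = NOT Q
w2 = NOT w1 = NOT NOT Q
w3 = w2 XOR P = NOT NOT Q XOR P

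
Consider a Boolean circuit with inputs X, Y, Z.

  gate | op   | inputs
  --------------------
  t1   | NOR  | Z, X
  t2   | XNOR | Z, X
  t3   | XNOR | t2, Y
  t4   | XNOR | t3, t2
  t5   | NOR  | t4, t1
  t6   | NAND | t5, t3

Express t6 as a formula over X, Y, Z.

t1 = Z NOR X
t2 = Z XNOR X
t3 = t2 XNOR Y = (Z XNOR X) XNOR Y
t4 = t3 XNOR t2 = ((Z XNOR X) XNOR Y) XNOR (Z XNOR X)
t5 = t4 NOR t1 = (((Z XNOR X) XNOR Y) XNOR (Z XNOR X)) NOR (Z NOR X)
t6 = t5 NAND t3 = ((((Z XNOR X) XNOR Y) XNOR (Z XNOR X)) NOR (Z NOR X)) NAND ((Z XNOR X) XNOR Y)

((((Z XNOR X) XNOR Y) XNOR (Z XNOR X)) NOR (Z NOR X)) NAND ((Z XNOR X) XNOR Y)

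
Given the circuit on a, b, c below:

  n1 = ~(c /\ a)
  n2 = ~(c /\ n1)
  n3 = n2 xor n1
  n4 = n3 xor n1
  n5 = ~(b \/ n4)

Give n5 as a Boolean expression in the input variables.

n1 = ~(c /\ a)
n2 = ~(c /\ n1) = ~(c /\ (~(c /\ a)))
n3 = n2 xor n1 = (~(c /\ (~(c /\ a)))) xor (~(c /\ a))
n4 = n3 xor n1 = ((~(c /\ (~(c /\ a)))) xor (~(c /\ a))) xor (~(c /\ a))
n5 = ~(b \/ n4) = ~(b \/ (((~(c /\ (~(c /\ a)))) xor (~(c /\ a))) xor (~(c /\ a))))

~(b \/ (((~(c /\ (~(c /\ a)))) xor (~(c /\ a))) xor (~(c /\ a))))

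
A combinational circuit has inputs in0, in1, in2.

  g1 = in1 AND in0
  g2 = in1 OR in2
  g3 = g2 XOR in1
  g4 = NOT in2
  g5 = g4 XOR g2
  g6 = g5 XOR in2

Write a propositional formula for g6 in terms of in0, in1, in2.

g2 = in1 OR in2
g4 = NOT in2
g5 = g4 XOR g2 = NOT in2 XOR (in1 OR in2)
g6 = g5 XOR in2 = (NOT in2 XOR (in1 OR in2)) XOR in2

(NOT in2 XOR (in1 OR in2)) XOR in2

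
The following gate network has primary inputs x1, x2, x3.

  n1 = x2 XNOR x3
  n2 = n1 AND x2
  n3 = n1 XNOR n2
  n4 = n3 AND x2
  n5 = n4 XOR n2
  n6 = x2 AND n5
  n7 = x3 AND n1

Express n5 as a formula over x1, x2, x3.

(((x2 XNOR x3) XNOR ((x2 XNOR x3) AND x2)) AND x2) XOR ((x2 XNOR x3) AND x2)

n1 = x2 XNOR x3
n2 = n1 AND x2 = (x2 XNOR x3) AND x2
n3 = n1 XNOR n2 = (x2 XNOR x3) XNOR ((x2 XNOR x3) AND x2)
n4 = n3 AND x2 = ((x2 XNOR x3) XNOR ((x2 XNOR x3) AND x2)) AND x2
n5 = n4 XOR n2 = (((x2 XNOR x3) XNOR ((x2 XNOR x3) AND x2)) AND x2) XOR ((x2 XNOR x3) AND x2)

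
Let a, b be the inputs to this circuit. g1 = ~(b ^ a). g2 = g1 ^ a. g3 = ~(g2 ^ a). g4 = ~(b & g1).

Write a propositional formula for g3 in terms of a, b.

~(((~(b ^ a)) ^ a) ^ a)

g1 = ~(b ^ a)
g2 = g1 ^ a = (~(b ^ a)) ^ a
g3 = ~(g2 ^ a) = ~(((~(b ^ a)) ^ a) ^ a)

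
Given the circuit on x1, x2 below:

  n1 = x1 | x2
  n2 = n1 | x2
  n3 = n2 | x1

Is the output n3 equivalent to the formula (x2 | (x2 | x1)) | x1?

Yes

n1 = x1 | x2
n2 = n1 | x2 = (x1 | x2) | x2
n3 = n2 | x1 = ((x1 | x2) | x2) | x1
At x1=0, x2=0: circuit gives 0, formula gives 0.
At x1=0, x2=1: circuit gives 1, formula gives 1.
Agrees on all 4 inputs.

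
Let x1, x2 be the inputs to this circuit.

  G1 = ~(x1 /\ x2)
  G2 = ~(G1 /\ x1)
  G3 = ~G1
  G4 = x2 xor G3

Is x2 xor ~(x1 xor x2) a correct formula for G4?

G1 = ~(x1 /\ x2)
G3 = ~G1 = ~(~(x1 /\ x2))
G4 = x2 xor G3 = x2 xor ~(~(x1 /\ x2))
At x1=0, x2=0: circuit gives 0, formula gives 1.

No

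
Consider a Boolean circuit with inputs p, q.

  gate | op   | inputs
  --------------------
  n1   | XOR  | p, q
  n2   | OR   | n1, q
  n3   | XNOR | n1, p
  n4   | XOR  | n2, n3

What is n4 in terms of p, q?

((p XOR q) OR q) XOR ((p XOR q) XNOR p)

n1 = p XOR q
n2 = n1 OR q = (p XOR q) OR q
n3 = n1 XNOR p = (p XOR q) XNOR p
n4 = n2 XOR n3 = ((p XOR q) OR q) XOR ((p XOR q) XNOR p)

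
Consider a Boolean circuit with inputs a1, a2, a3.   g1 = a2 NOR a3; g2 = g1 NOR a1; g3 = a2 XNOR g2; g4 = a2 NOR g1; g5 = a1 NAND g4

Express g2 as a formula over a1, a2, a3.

(a2 NOR a3) NOR a1

g1 = a2 NOR a3
g2 = g1 NOR a1 = (a2 NOR a3) NOR a1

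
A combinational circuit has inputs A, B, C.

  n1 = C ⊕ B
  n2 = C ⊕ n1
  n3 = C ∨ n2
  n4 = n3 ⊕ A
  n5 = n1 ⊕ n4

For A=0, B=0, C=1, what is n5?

0

n1 = 1 ⊕ 0 = 1
n2 = 1 ⊕ 1 = 0
n3 = 1 ∨ 0 = 1
n4 = 1 ⊕ 0 = 1
n5 = 1 ⊕ 1 = 0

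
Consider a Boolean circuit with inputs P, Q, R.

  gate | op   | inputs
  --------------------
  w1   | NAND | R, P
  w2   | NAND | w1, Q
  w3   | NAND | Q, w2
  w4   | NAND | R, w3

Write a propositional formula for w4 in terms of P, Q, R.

w1 = R NAND P
w2 = w1 NAND Q = (R NAND P) NAND Q
w3 = Q NAND w2 = Q NAND ((R NAND P) NAND Q)
w4 = R NAND w3 = R NAND (Q NAND ((R NAND P) NAND Q))

R NAND (Q NAND ((R NAND P) NAND Q))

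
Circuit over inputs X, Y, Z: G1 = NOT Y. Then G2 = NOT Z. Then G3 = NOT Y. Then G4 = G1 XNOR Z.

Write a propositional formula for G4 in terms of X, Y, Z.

G1 = NOT Y
G4 = G1 XNOR Z = NOT Y XNOR Z

NOT Y XNOR Z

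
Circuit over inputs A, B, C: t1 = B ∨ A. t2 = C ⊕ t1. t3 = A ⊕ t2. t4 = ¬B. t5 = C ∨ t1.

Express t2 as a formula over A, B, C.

C ⊕ (B ∨ A)

t1 = B ∨ A
t2 = C ⊕ t1 = C ⊕ (B ∨ A)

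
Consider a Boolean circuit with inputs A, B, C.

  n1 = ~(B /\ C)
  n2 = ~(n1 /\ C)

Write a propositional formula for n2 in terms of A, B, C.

n1 = ~(B /\ C)
n2 = ~(n1 /\ C) = ~((~(B /\ C)) /\ C)

~((~(B /\ C)) /\ C)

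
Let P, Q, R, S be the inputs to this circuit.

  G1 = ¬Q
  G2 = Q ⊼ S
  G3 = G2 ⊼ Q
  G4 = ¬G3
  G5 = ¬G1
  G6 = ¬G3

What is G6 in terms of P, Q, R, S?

G2 = Q ⊼ S
G3 = G2 ⊼ Q = (Q ⊼ S) ⊼ Q
G6 = ¬G3 = ¬((Q ⊼ S) ⊼ Q)

¬((Q ⊼ S) ⊼ Q)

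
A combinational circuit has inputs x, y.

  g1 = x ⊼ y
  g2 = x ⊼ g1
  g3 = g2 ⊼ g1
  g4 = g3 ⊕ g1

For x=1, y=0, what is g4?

g1 = 1 ⊼ 0 = 1
g2 = 1 ⊼ 1 = 0
g3 = 0 ⊼ 1 = 1
g4 = 1 ⊕ 1 = 0

0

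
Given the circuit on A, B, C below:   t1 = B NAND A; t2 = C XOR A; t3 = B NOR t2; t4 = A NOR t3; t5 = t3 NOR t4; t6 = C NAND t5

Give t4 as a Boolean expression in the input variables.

A NOR (B NOR (C XOR A))

t2 = C XOR A
t3 = B NOR t2 = B NOR (C XOR A)
t4 = A NOR t3 = A NOR (B NOR (C XOR A))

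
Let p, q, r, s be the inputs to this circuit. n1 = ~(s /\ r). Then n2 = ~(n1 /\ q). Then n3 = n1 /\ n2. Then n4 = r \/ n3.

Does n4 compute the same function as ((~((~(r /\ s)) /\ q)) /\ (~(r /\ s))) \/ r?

n1 = ~(s /\ r)
n2 = ~(n1 /\ q) = ~((~(s /\ r)) /\ q)
n3 = n1 /\ n2 = (~(s /\ r)) /\ (~((~(s /\ r)) /\ q))
n4 = r \/ n3 = r \/ ((~(s /\ r)) /\ (~((~(s /\ r)) /\ q)))
At p=0, q=1, r=0, s=0: circuit gives 0, formula gives 0.
At p=0, q=0, r=0, s=0: circuit gives 1, formula gives 1.
Agrees on all 16 inputs.

Yes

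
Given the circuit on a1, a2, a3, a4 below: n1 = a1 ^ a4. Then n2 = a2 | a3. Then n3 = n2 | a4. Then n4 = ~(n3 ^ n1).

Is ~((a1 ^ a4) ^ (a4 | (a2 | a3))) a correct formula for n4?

n1 = a1 ^ a4
n2 = a2 | a3
n3 = n2 | a4 = (a2 | a3) | a4
n4 = ~(n3 ^ n1) = ~(((a2 | a3) | a4) ^ (a1 ^ a4))
At a1=0, a2=0, a3=1, a4=0: circuit gives 0, formula gives 0.
At a1=0, a2=0, a3=0, a4=0: circuit gives 1, formula gives 1.
Agrees on all 16 inputs.

Yes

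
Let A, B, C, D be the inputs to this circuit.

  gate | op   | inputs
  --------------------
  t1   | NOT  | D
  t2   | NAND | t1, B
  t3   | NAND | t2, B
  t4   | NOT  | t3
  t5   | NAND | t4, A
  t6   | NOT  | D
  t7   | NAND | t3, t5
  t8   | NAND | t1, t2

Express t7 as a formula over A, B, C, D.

t1 = NOT D
t2 = t1 NAND B = NOT D NAND B
t3 = t2 NAND B = (NOT D NAND B) NAND B
t4 = NOT t3 = NOT ((NOT D NAND B) NAND B)
t5 = t4 NAND A = NOT ((NOT D NAND B) NAND B) NAND A
t7 = t3 NAND t5 = ((NOT D NAND B) NAND B) NAND (NOT ((NOT D NAND B) NAND B) NAND A)

((NOT D NAND B) NAND B) NAND (NOT ((NOT D NAND B) NAND B) NAND A)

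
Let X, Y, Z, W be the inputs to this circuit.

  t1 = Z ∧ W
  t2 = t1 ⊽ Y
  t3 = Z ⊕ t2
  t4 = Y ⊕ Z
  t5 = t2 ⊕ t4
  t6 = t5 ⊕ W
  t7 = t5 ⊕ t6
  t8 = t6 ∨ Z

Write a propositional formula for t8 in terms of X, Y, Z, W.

t1 = Z ∧ W
t2 = t1 ⊽ Y = (Z ∧ W) ⊽ Y
t4 = Y ⊕ Z
t5 = t2 ⊕ t4 = ((Z ∧ W) ⊽ Y) ⊕ (Y ⊕ Z)
t6 = t5 ⊕ W = (((Z ∧ W) ⊽ Y) ⊕ (Y ⊕ Z)) ⊕ W
t8 = t6 ∨ Z = ((((Z ∧ W) ⊽ Y) ⊕ (Y ⊕ Z)) ⊕ W) ∨ Z

((((Z ∧ W) ⊽ Y) ⊕ (Y ⊕ Z)) ⊕ W) ∨ Z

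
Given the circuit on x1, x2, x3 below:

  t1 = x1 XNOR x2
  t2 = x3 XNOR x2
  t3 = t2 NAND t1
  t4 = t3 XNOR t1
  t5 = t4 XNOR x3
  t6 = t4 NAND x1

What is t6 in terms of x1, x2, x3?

(((x3 XNOR x2) NAND (x1 XNOR x2)) XNOR (x1 XNOR x2)) NAND x1

t1 = x1 XNOR x2
t2 = x3 XNOR x2
t3 = t2 NAND t1 = (x3 XNOR x2) NAND (x1 XNOR x2)
t4 = t3 XNOR t1 = ((x3 XNOR x2) NAND (x1 XNOR x2)) XNOR (x1 XNOR x2)
t6 = t4 NAND x1 = (((x3 XNOR x2) NAND (x1 XNOR x2)) XNOR (x1 XNOR x2)) NAND x1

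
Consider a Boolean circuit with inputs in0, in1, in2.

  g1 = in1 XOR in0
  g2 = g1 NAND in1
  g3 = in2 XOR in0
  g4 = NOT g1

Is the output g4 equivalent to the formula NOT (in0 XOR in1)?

Yes

g1 = in1 XOR in0
g4 = NOT g1 = NOT (in1 XOR in0)
At in0=0, in1=1, in2=0: circuit gives 0, formula gives 0.
At in0=0, in1=0, in2=0: circuit gives 1, formula gives 1.
Agrees on all 8 inputs.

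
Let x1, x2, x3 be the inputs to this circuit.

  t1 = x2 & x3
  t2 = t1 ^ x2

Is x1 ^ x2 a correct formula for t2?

t1 = x2 & x3
t2 = t1 ^ x2 = (x2 & x3) ^ x2
At x1=0, x2=1, x3=1: circuit gives 0, formula gives 1.

No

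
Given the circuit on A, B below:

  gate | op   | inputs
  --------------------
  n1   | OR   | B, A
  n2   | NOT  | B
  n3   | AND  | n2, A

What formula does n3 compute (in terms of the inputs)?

n2 = NOT B
n3 = n2 AND A = NOT B AND A

NOT B AND A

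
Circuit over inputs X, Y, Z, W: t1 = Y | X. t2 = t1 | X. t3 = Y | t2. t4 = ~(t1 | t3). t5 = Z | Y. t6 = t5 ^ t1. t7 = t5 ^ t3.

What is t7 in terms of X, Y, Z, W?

t1 = Y | X
t2 = t1 | X = (Y | X) | X
t3 = Y | t2 = Y | ((Y | X) | X)
t5 = Z | Y
t7 = t5 ^ t3 = (Z | Y) ^ (Y | ((Y | X) | X))

(Z | Y) ^ (Y | ((Y | X) | X))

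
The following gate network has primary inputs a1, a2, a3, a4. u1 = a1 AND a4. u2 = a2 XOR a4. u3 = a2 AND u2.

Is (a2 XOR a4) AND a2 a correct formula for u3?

Yes

u2 = a2 XOR a4
u3 = a2 AND u2 = a2 AND (a2 XOR a4)
At a1=0, a2=0, a3=0, a4=0: circuit gives 0, formula gives 0.
At a1=0, a2=1, a3=0, a4=0: circuit gives 1, formula gives 1.
Agrees on all 16 inputs.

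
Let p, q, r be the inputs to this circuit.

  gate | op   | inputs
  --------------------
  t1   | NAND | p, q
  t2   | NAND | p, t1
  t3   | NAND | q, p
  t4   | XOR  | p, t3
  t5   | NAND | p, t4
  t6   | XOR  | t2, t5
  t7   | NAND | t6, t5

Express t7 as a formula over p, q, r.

t1 = p NAND q
t2 = p NAND t1 = p NAND (p NAND q)
t3 = q NAND p
t4 = p XOR t3 = p XOR (q NAND p)
t5 = p NAND t4 = p NAND (p XOR (q NAND p))
t6 = t2 XOR t5 = (p NAND (p NAND q)) XOR (p NAND (p XOR (q NAND p)))
t7 = t6 NAND t5 = ((p NAND (p NAND q)) XOR (p NAND (p XOR (q NAND p)))) NAND (p NAND (p XOR (q NAND p)))

((p NAND (p NAND q)) XOR (p NAND (p XOR (q NAND p)))) NAND (p NAND (p XOR (q NAND p)))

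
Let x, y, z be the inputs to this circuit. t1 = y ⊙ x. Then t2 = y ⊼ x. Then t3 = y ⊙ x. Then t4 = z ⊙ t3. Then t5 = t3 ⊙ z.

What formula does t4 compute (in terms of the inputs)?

t3 = y ⊙ x
t4 = z ⊙ t3 = z ⊙ (y ⊙ x)

z ⊙ (y ⊙ x)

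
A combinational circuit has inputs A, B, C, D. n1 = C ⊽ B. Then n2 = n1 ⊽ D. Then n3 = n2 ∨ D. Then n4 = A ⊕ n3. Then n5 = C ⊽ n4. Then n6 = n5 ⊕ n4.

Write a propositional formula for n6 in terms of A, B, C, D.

(C ⊽ (A ⊕ (((C ⊽ B) ⊽ D) ∨ D))) ⊕ (A ⊕ (((C ⊽ B) ⊽ D) ∨ D))

n1 = C ⊽ B
n2 = n1 ⊽ D = (C ⊽ B) ⊽ D
n3 = n2 ∨ D = ((C ⊽ B) ⊽ D) ∨ D
n4 = A ⊕ n3 = A ⊕ (((C ⊽ B) ⊽ D) ∨ D)
n5 = C ⊽ n4 = C ⊽ (A ⊕ (((C ⊽ B) ⊽ D) ∨ D))
n6 = n5 ⊕ n4 = (C ⊽ (A ⊕ (((C ⊽ B) ⊽ D) ∨ D))) ⊕ (A ⊕ (((C ⊽ B) ⊽ D) ∨ D))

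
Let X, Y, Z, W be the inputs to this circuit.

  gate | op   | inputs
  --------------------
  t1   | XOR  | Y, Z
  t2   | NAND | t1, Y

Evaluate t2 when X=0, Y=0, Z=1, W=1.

t1 = 0 XOR 1 = 1
t2 = 1 NAND 0 = 1

1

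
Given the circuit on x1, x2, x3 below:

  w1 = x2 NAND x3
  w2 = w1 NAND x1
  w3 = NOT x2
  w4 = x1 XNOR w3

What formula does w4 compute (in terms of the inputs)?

x1 XNOR NOT x2

w3 = NOT x2
w4 = x1 XNOR w3 = x1 XNOR NOT x2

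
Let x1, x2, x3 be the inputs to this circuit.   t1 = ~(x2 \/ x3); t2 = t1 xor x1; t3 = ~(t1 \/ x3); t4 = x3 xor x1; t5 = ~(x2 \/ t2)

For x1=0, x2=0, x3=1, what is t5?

1

t1 = ~(0 \/ 1) = 0
t2 = 0 xor 0 = 0
t5 = ~(0 \/ 0) = 1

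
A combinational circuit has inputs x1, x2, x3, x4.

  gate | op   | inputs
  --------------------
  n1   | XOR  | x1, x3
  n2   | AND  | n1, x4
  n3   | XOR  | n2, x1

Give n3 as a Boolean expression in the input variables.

((x1 XOR x3) AND x4) XOR x1

n1 = x1 XOR x3
n2 = n1 AND x4 = (x1 XOR x3) AND x4
n3 = n2 XOR x1 = ((x1 XOR x3) AND x4) XOR x1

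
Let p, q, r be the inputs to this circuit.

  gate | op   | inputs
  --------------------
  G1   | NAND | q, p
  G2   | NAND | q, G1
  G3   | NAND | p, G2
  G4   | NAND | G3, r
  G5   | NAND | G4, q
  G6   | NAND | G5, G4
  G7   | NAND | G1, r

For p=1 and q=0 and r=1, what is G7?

0

G1 = 0 NAND 1 = 1
G7 = 1 NAND 1 = 0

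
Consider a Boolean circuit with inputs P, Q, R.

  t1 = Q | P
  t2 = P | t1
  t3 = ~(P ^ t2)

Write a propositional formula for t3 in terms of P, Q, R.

~(P ^ (P | (Q | P)))

t1 = Q | P
t2 = P | t1 = P | (Q | P)
t3 = ~(P ^ t2) = ~(P ^ (P | (Q | P)))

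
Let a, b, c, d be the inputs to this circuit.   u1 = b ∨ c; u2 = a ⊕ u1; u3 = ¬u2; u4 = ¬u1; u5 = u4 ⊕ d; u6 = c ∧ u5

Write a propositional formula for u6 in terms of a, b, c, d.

u1 = b ∨ c
u4 = ¬u1 = ¬(b ∨ c)
u5 = u4 ⊕ d = ¬(b ∨ c) ⊕ d
u6 = c ∧ u5 = c ∧ (¬(b ∨ c) ⊕ d)

c ∧ (¬(b ∨ c) ⊕ d)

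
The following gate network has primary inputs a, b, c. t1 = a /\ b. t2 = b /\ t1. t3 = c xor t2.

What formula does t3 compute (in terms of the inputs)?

c xor (b /\ (a /\ b))

t1 = a /\ b
t2 = b /\ t1 = b /\ (a /\ b)
t3 = c xor t2 = c xor (b /\ (a /\ b))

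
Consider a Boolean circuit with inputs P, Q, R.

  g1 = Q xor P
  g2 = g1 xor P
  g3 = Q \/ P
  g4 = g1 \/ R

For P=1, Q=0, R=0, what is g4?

g1 = 0 xor 1 = 1
g4 = 1 \/ 0 = 1

1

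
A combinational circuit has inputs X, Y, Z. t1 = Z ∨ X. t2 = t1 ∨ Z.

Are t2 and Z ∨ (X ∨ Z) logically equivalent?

Yes

t1 = Z ∨ X
t2 = t1 ∨ Z = (Z ∨ X) ∨ Z
At X=0, Y=0, Z=0: circuit gives 0, formula gives 0.
At X=0, Y=0, Z=1: circuit gives 1, formula gives 1.
Agrees on all 8 inputs.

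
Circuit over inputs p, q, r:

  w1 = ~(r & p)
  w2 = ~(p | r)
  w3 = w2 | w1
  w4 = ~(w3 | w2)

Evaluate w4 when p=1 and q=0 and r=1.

w1 = ~(1 & 1) = 0
w2 = ~(1 | 1) = 0
w3 = 0 | 0 = 0
w4 = ~(0 | 0) = 1

1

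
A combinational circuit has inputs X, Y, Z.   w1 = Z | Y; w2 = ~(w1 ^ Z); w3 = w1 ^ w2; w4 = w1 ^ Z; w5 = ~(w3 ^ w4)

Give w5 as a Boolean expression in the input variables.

w1 = Z | Y
w2 = ~(w1 ^ Z) = ~((Z | Y) ^ Z)
w3 = w1 ^ w2 = (Z | Y) ^ (~((Z | Y) ^ Z))
w4 = w1 ^ Z = (Z | Y) ^ Z
w5 = ~(w3 ^ w4) = ~(((Z | Y) ^ (~((Z | Y) ^ Z))) ^ ((Z | Y) ^ Z))

~(((Z | Y) ^ (~((Z | Y) ^ Z))) ^ ((Z | Y) ^ Z))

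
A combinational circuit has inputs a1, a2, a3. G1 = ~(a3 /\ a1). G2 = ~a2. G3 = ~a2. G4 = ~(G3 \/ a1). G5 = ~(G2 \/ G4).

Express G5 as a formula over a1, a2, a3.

G2 = ~a2
G3 = ~a2
G4 = ~(G3 \/ a1) = ~(~a2 \/ a1)
G5 = ~(G2 \/ G4) = ~(~a2 \/ (~(~a2 \/ a1)))

~(~a2 \/ (~(~a2 \/ a1)))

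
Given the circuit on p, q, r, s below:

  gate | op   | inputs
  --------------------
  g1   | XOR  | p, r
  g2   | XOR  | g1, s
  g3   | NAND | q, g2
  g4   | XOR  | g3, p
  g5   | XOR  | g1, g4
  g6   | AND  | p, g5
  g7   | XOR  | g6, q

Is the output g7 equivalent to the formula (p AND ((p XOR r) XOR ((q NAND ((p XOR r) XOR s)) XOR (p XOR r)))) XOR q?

g1 = p XOR r
g2 = g1 XOR s = (p XOR r) XOR s
g3 = q NAND g2 = q NAND ((p XOR r) XOR s)
g4 = g3 XOR p = (q NAND ((p XOR r) XOR s)) XOR p
g5 = g1 XOR g4 = (p XOR r) XOR ((q NAND ((p XOR r) XOR s)) XOR p)
g6 = p AND g5 = p AND ((p XOR r) XOR ((q NAND ((p XOR r) XOR s)) XOR p))
g7 = g6 XOR q = (p AND ((p XOR r) XOR ((q NAND ((p XOR r) XOR s)) XOR p))) XOR q
At p=1, q=0, r=1, s=0: circuit gives 0, formula gives 1.

No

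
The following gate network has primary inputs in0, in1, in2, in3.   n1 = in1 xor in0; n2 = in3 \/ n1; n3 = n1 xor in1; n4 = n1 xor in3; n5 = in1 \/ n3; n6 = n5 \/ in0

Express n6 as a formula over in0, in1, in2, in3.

n1 = in1 xor in0
n3 = n1 xor in1 = (in1 xor in0) xor in1
n5 = in1 \/ n3 = in1 \/ ((in1 xor in0) xor in1)
n6 = n5 \/ in0 = (in1 \/ ((in1 xor in0) xor in1)) \/ in0

(in1 \/ ((in1 xor in0) xor in1)) \/ in0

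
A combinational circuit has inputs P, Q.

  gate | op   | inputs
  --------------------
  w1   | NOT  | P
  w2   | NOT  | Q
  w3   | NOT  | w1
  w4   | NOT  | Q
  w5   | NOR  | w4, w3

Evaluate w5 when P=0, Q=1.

1

w1 = NOT 0 = 1
w3 = NOT 1 = 0
w4 = NOT 1 = 0
w5 = 0 NOR 0 = 1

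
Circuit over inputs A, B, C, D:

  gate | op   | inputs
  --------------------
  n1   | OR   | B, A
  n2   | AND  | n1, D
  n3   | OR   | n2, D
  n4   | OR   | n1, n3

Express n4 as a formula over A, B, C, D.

(B OR A) OR (((B OR A) AND D) OR D)

n1 = B OR A
n2 = n1 AND D = (B OR A) AND D
n3 = n2 OR D = ((B OR A) AND D) OR D
n4 = n1 OR n3 = (B OR A) OR (((B OR A) AND D) OR D)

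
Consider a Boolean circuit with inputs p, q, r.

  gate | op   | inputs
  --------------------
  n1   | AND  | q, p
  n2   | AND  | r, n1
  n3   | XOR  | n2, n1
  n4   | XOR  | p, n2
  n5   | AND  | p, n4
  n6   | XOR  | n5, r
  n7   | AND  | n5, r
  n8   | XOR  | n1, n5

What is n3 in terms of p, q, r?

(r AND (q AND p)) XOR (q AND p)

n1 = q AND p
n2 = r AND n1 = r AND (q AND p)
n3 = n2 XOR n1 = (r AND (q AND p)) XOR (q AND p)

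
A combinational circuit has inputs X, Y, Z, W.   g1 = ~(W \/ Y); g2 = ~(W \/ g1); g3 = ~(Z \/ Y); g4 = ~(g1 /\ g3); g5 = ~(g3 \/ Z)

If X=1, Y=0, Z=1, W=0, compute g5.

0

g3 = ~(1 \/ 0) = 0
g5 = ~(0 \/ 1) = 0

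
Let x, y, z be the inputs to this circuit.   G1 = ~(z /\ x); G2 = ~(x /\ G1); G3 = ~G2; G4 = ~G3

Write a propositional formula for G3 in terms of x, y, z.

G1 = ~(z /\ x)
G2 = ~(x /\ G1) = ~(x /\ (~(z /\ x)))
G3 = ~G2 = ~(~(x /\ (~(z /\ x))))

~(~(x /\ (~(z /\ x))))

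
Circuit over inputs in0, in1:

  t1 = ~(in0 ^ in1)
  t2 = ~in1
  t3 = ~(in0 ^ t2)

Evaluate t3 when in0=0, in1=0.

t2 = ~0 = 1
t3 = ~(0 ^ 1) = 0

0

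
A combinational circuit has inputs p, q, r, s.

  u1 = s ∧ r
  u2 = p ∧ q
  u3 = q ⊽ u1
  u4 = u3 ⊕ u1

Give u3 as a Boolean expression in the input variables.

u1 = s ∧ r
u3 = q ⊽ u1 = q ⊽ (s ∧ r)

q ⊽ (s ∧ r)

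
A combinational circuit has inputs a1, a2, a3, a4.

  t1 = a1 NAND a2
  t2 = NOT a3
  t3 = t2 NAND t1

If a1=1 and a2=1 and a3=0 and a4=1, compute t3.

1

t1 = 1 NAND 1 = 0
t2 = NOT 0 = 1
t3 = 1 NAND 0 = 1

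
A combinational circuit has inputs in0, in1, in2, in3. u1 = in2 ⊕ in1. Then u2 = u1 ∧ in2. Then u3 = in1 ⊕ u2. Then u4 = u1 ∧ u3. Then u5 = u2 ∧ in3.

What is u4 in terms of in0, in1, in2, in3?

u1 = in2 ⊕ in1
u2 = u1 ∧ in2 = (in2 ⊕ in1) ∧ in2
u3 = in1 ⊕ u2 = in1 ⊕ ((in2 ⊕ in1) ∧ in2)
u4 = u1 ∧ u3 = (in2 ⊕ in1) ∧ (in1 ⊕ ((in2 ⊕ in1) ∧ in2))

(in2 ⊕ in1) ∧ (in1 ⊕ ((in2 ⊕ in1) ∧ in2))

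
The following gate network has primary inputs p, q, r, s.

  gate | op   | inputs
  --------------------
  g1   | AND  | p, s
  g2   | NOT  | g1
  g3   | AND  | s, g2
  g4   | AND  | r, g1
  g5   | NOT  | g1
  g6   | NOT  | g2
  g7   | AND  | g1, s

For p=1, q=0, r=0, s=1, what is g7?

1

g1 = 1 AND 1 = 1
g7 = 1 AND 1 = 1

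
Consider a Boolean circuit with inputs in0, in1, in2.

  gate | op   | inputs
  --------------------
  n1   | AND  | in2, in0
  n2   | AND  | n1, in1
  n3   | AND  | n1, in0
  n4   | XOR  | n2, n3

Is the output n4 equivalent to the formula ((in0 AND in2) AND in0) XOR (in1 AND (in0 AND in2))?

Yes

n1 = in2 AND in0
n2 = n1 AND in1 = (in2 AND in0) AND in1
n3 = n1 AND in0 = (in2 AND in0) AND in0
n4 = n2 XOR n3 = ((in2 AND in0) AND in1) XOR ((in2 AND in0) AND in0)
At in0=0, in1=0, in2=0: circuit gives 0, formula gives 0.
At in0=1, in1=0, in2=1: circuit gives 1, formula gives 1.
Agrees on all 8 inputs.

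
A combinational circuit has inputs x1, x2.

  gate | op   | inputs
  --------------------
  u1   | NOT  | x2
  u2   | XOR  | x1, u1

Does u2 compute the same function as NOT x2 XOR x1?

u1 = NOT x2
u2 = x1 XOR u1 = x1 XOR NOT x2
At x1=0, x2=1: circuit gives 0, formula gives 0.
At x1=0, x2=0: circuit gives 1, formula gives 1.
Agrees on all 4 inputs.

Yes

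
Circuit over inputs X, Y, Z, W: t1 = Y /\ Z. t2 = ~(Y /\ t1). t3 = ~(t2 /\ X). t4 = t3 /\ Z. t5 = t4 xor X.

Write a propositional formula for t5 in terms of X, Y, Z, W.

t1 = Y /\ Z
t2 = ~(Y /\ t1) = ~(Y /\ (Y /\ Z))
t3 = ~(t2 /\ X) = ~((~(Y /\ (Y /\ Z))) /\ X)
t4 = t3 /\ Z = (~((~(Y /\ (Y /\ Z))) /\ X)) /\ Z
t5 = t4 xor X = ((~((~(Y /\ (Y /\ Z))) /\ X)) /\ Z) xor X

((~((~(Y /\ (Y /\ Z))) /\ X)) /\ Z) xor X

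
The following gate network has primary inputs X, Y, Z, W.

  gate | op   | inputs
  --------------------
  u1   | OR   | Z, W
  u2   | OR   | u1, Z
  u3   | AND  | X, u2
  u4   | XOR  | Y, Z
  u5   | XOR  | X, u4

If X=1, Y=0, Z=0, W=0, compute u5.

1

u4 = 0 XOR 0 = 0
u5 = 1 XOR 0 = 1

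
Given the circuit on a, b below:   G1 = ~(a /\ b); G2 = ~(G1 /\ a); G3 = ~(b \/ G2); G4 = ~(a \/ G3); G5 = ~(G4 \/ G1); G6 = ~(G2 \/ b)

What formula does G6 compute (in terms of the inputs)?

~((~((~(a /\ b)) /\ a)) \/ b)

G1 = ~(a /\ b)
G2 = ~(G1 /\ a) = ~((~(a /\ b)) /\ a)
G6 = ~(G2 \/ b) = ~((~((~(a /\ b)) /\ a)) \/ b)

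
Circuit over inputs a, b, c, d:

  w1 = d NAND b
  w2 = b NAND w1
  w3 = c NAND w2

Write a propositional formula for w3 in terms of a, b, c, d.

c NAND (b NAND (d NAND b))

w1 = d NAND b
w2 = b NAND w1 = b NAND (d NAND b)
w3 = c NAND w2 = c NAND (b NAND (d NAND b))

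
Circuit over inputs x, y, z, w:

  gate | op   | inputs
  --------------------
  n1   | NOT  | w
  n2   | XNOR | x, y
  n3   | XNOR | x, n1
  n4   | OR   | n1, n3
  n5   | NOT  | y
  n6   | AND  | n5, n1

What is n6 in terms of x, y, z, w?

n1 = NOT w
n5 = NOT y
n6 = n5 AND n1 = NOT y AND NOT w

NOT y AND NOT w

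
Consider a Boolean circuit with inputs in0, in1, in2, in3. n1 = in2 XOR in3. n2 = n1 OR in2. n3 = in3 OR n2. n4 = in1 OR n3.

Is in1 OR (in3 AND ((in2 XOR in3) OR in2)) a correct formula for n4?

No

n1 = in2 XOR in3
n2 = n1 OR in2 = (in2 XOR in3) OR in2
n3 = in3 OR n2 = in3 OR ((in2 XOR in3) OR in2)
n4 = in1 OR n3 = in1 OR (in3 OR ((in2 XOR in3) OR in2))
At in0=0, in1=0, in2=1, in3=0: circuit gives 1, formula gives 0.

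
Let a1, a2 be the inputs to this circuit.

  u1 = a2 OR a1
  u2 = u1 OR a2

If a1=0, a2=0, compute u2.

0

u1 = 0 OR 0 = 0
u2 = 0 OR 0 = 0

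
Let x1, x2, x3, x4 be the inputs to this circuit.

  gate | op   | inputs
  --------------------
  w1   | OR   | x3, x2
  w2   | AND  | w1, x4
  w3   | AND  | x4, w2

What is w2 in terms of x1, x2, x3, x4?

(x3 OR x2) AND x4

w1 = x3 OR x2
w2 = w1 AND x4 = (x3 OR x2) AND x4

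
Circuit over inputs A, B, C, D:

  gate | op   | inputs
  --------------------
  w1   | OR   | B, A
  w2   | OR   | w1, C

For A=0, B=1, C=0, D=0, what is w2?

1

w1 = 1 OR 0 = 1
w2 = 1 OR 0 = 1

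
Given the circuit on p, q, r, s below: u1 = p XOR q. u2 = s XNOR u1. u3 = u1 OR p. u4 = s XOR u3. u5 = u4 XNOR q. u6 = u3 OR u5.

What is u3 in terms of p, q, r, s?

(p XOR q) OR p

u1 = p XOR q
u3 = u1 OR p = (p XOR q) OR p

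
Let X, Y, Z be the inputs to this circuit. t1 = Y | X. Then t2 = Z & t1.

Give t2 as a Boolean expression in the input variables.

Z & (Y | X)

t1 = Y | X
t2 = Z & t1 = Z & (Y | X)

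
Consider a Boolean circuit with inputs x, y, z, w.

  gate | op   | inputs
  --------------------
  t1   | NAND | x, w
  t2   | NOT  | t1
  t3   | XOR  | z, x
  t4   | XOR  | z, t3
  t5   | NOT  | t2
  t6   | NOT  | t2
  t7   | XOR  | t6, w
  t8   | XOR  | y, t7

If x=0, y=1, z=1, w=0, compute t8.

t1 = 0 NAND 0 = 1
t2 = NOT 1 = 0
t6 = NOT 0 = 1
t7 = 1 XOR 0 = 1
t8 = 1 XOR 1 = 0

0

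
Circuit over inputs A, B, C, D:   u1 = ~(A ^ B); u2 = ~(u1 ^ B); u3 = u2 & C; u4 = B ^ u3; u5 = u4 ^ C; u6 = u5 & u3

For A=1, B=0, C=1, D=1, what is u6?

0

u1 = ~(1 ^ 0) = 0
u2 = ~(0 ^ 0) = 1
u3 = 1 & 1 = 1
u4 = 0 ^ 1 = 1
u5 = 1 ^ 1 = 0
u6 = 0 & 1 = 0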